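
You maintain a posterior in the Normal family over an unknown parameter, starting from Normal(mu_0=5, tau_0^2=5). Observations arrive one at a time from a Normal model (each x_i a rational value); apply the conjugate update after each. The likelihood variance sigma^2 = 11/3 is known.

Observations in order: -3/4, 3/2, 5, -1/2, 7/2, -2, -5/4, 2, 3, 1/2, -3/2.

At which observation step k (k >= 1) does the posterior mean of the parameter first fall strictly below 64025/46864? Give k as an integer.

k = 7

obs 1: x=-3/4 → posterior Normal(175/104, 55/26)
obs 2: x=3/2 → posterior Normal(265/164, 55/41)
obs 3: x=5 → posterior Normal(565/224, 55/56)
obs 4: x=-1/2 → posterior Normal(535/284, 55/71)
obs 5: x=7/2 → posterior Normal(745/344, 55/86)
obs 6: x=-2 → posterior Normal(625/404, 55/101)
obs 7: x=-5/4 → posterior Normal(275/232, 55/116)
obs 8: x=2 → posterior Normal(335/262, 55/131)
obs 9: x=3 → posterior Normal(425/292, 55/146)
obs 10: x=1/2 → posterior Normal(220/161, 55/161)
obs 11: x=-3/2 → posterior Normal(395/352, 5/16)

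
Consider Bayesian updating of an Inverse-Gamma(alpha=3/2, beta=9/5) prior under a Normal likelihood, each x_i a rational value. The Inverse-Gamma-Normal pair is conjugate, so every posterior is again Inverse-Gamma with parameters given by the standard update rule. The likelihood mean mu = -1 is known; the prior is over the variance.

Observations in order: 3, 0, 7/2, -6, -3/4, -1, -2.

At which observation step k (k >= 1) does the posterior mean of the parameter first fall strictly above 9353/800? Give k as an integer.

obs 1: x=3 → posterior Inverse-Gamma(2, 49/5)
obs 2: x=0 → posterior Inverse-Gamma(5/2, 103/10)
obs 3: x=7/2 → posterior Inverse-Gamma(3, 817/40)
obs 4: x=-6 → posterior Inverse-Gamma(7/2, 1317/40)
obs 5: x=-3/4 → posterior Inverse-Gamma(4, 5273/160)
obs 6: x=-1 → posterior Inverse-Gamma(9/2, 5273/160)
obs 7: x=-2 → posterior Inverse-Gamma(5, 5353/160)

k = 4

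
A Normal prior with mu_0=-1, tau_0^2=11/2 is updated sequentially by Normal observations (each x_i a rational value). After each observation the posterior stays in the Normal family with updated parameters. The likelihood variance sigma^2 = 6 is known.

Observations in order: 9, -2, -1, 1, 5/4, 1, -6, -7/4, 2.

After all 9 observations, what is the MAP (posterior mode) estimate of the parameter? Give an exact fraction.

obs 1: x=9 → posterior Normal(87/23, 66/23)
obs 2: x=-2 → posterior Normal(65/34, 33/17)
obs 3: x=-1 → posterior Normal(6/5, 22/15)
obs 4: x=1 → posterior Normal(65/56, 33/28)
obs 5: x=5/4 → posterior Normal(315/268, 66/67)
obs 6: x=1 → posterior Normal(359/312, 11/13)
obs 7: x=-6 → posterior Normal(95/356, 66/89)
obs 8: x=-7/4 → posterior Normal(9/200, 33/50)
obs 9: x=2 → posterior Normal(53/222, 22/37)

53/222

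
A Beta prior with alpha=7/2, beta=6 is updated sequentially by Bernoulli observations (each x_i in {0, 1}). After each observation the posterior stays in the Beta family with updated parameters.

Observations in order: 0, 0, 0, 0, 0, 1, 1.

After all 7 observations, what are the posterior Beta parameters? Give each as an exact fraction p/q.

alpha=11/2, beta=11

obs 1: x=0 → posterior Beta(7/2, 7)
obs 2: x=0 → posterior Beta(7/2, 8)
obs 3: x=0 → posterior Beta(7/2, 9)
obs 4: x=0 → posterior Beta(7/2, 10)
obs 5: x=0 → posterior Beta(7/2, 11)
obs 6: x=1 → posterior Beta(9/2, 11)
obs 7: x=1 → posterior Beta(11/2, 11)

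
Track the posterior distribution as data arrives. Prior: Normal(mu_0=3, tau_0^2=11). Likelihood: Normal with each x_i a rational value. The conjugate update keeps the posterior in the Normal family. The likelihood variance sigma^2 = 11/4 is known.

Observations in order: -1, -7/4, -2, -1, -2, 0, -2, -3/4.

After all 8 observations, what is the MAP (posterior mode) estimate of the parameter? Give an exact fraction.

-13/11

obs 1: x=-1 → posterior Normal(-1/5, 11/5)
obs 2: x=-7/4 → posterior Normal(-8/9, 11/9)
obs 3: x=-2 → posterior Normal(-16/13, 11/13)
obs 4: x=-1 → posterior Normal(-20/17, 11/17)
obs 5: x=-2 → posterior Normal(-4/3, 11/21)
obs 6: x=0 → posterior Normal(-28/25, 11/25)
obs 7: x=-2 → posterior Normal(-36/29, 11/29)
obs 8: x=-3/4 → posterior Normal(-13/11, 1/3)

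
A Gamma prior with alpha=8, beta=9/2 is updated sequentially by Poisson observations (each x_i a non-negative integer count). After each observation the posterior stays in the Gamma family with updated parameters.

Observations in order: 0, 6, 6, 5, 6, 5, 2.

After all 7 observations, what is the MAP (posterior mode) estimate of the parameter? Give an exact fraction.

obs 1: x=0 → posterior Gamma(8, 11/2)
obs 2: x=6 → posterior Gamma(14, 13/2)
obs 3: x=6 → posterior Gamma(20, 15/2)
obs 4: x=5 → posterior Gamma(25, 17/2)
obs 5: x=6 → posterior Gamma(31, 19/2)
obs 6: x=5 → posterior Gamma(36, 21/2)
obs 7: x=2 → posterior Gamma(38, 23/2)

74/23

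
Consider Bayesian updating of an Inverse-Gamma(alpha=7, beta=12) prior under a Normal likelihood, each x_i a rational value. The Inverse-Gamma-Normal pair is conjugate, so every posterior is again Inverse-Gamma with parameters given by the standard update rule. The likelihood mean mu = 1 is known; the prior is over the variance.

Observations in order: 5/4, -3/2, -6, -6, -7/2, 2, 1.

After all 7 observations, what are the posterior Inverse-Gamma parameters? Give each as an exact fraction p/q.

alpha=21/2, beta=2393/32

obs 1: x=5/4 → posterior Inverse-Gamma(15/2, 385/32)
obs 2: x=-3/2 → posterior Inverse-Gamma(8, 485/32)
obs 3: x=-6 → posterior Inverse-Gamma(17/2, 1269/32)
obs 4: x=-6 → posterior Inverse-Gamma(9, 2053/32)
obs 5: x=-7/2 → posterior Inverse-Gamma(19/2, 2377/32)
obs 6: x=2 → posterior Inverse-Gamma(10, 2393/32)
obs 7: x=1 → posterior Inverse-Gamma(21/2, 2393/32)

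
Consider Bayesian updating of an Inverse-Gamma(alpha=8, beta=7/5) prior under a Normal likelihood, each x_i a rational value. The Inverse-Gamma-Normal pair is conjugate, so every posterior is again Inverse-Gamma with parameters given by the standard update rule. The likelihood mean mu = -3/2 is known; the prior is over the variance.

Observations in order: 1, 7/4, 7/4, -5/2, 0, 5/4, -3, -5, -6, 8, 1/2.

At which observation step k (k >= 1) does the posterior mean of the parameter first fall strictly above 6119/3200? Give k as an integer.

k = 6

obs 1: x=1 → posterior Inverse-Gamma(17/2, 181/40)
obs 2: x=7/4 → posterior Inverse-Gamma(9, 1569/160)
obs 3: x=7/4 → posterior Inverse-Gamma(19/2, 1207/80)
obs 4: x=-5/2 → posterior Inverse-Gamma(10, 1247/80)
obs 5: x=0 → posterior Inverse-Gamma(21/2, 1337/80)
obs 6: x=5/4 → posterior Inverse-Gamma(11, 3279/160)
obs 7: x=-3 → posterior Inverse-Gamma(23/2, 3459/160)
obs 8: x=-5 → posterior Inverse-Gamma(12, 4439/160)
obs 9: x=-6 → posterior Inverse-Gamma(25/2, 6059/160)
obs 10: x=8 → posterior Inverse-Gamma(13, 13279/160)
obs 11: x=1/2 → posterior Inverse-Gamma(27/2, 13599/160)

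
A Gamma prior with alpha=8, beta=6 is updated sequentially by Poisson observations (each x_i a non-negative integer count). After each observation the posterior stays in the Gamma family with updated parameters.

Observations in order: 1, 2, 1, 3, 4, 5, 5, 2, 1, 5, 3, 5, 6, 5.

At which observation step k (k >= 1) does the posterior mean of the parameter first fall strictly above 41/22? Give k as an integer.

k = 6

obs 1: x=1 → posterior Gamma(9, 7)
obs 2: x=2 → posterior Gamma(11, 8)
obs 3: x=1 → posterior Gamma(12, 9)
obs 4: x=3 → posterior Gamma(15, 10)
obs 5: x=4 → posterior Gamma(19, 11)
obs 6: x=5 → posterior Gamma(24, 12)
obs 7: x=5 → posterior Gamma(29, 13)
obs 8: x=2 → posterior Gamma(31, 14)
obs 9: x=1 → posterior Gamma(32, 15)
obs 10: x=5 → posterior Gamma(37, 16)
obs 11: x=3 → posterior Gamma(40, 17)
obs 12: x=5 → posterior Gamma(45, 18)
obs 13: x=6 → posterior Gamma(51, 19)
obs 14: x=5 → posterior Gamma(56, 20)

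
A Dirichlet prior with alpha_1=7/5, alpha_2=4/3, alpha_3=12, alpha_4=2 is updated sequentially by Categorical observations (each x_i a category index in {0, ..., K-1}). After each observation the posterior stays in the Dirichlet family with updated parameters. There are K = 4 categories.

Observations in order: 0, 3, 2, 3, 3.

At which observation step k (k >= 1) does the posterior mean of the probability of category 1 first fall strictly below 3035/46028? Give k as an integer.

k = 4

obs 1: x=0 → posterior Dirichlet(12/5, 4/3, 12, 2)
obs 2: x=3 → posterior Dirichlet(12/5, 4/3, 12, 3)
obs 3: x=2 → posterior Dirichlet(12/5, 4/3, 13, 3)
obs 4: x=3 → posterior Dirichlet(12/5, 4/3, 13, 4)
obs 5: x=3 → posterior Dirichlet(12/5, 4/3, 13, 5)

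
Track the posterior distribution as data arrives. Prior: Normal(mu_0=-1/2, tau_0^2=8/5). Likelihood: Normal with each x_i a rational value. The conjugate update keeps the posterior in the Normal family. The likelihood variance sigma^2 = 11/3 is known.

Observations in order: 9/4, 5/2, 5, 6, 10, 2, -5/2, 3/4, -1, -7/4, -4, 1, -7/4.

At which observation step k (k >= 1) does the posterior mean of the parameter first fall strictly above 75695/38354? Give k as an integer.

obs 1: x=9/4 → posterior Normal(53/158, 88/79)
obs 2: x=5/2 → posterior Normal(173/206, 88/103)
obs 3: x=5 → posterior Normal(413/254, 88/127)
obs 4: x=6 → posterior Normal(701/302, 88/151)
obs 5: x=10 → posterior Normal(1181/350, 88/175)
obs 6: x=2 → posterior Normal(1277/398, 88/199)
obs 7: x=-5/2 → posterior Normal(1157/446, 88/223)
obs 8: x=3/4 → posterior Normal(1193/494, 88/247)
obs 9: x=-1 → posterior Normal(1145/542, 88/271)
obs 10: x=-7/4 → posterior Normal(1061/590, 88/295)
obs 11: x=-4 → posterior Normal(79/58, 8/29)
obs 12: x=1 → posterior Normal(131/98, 88/343)
obs 13: x=-7/4 → posterior Normal(833/734, 88/367)

k = 4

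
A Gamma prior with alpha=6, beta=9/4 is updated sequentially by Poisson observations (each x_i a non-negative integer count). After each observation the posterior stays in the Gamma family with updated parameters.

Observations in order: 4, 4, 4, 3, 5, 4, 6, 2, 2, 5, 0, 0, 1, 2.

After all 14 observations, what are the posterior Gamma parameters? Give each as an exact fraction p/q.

alpha=48, beta=65/4

obs 1: x=4 → posterior Gamma(10, 13/4)
obs 2: x=4 → posterior Gamma(14, 17/4)
obs 3: x=4 → posterior Gamma(18, 21/4)
obs 4: x=3 → posterior Gamma(21, 25/4)
obs 5: x=5 → posterior Gamma(26, 29/4)
obs 6: x=4 → posterior Gamma(30, 33/4)
obs 7: x=6 → posterior Gamma(36, 37/4)
obs 8: x=2 → posterior Gamma(38, 41/4)
obs 9: x=2 → posterior Gamma(40, 45/4)
obs 10: x=5 → posterior Gamma(45, 49/4)
obs 11: x=0 → posterior Gamma(45, 53/4)
obs 12: x=0 → posterior Gamma(45, 57/4)
obs 13: x=1 → posterior Gamma(46, 61/4)
obs 14: x=2 → posterior Gamma(48, 65/4)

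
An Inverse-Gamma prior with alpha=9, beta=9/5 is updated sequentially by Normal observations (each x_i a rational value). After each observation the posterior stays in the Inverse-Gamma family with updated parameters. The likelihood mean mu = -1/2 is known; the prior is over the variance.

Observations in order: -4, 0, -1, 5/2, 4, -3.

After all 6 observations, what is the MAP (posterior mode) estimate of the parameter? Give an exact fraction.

obs 1: x=-4 → posterior Inverse-Gamma(19/2, 317/40)
obs 2: x=0 → posterior Inverse-Gamma(10, 161/20)
obs 3: x=-1 → posterior Inverse-Gamma(21/2, 327/40)
obs 4: x=5/2 → posterior Inverse-Gamma(11, 507/40)
obs 5: x=4 → posterior Inverse-Gamma(23/2, 114/5)
obs 6: x=-3 → posterior Inverse-Gamma(12, 1037/40)

1037/520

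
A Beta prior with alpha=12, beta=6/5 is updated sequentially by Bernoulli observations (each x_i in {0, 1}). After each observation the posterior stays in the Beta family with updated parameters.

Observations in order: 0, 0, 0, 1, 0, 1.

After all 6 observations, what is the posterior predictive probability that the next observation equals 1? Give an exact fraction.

obs 1: x=0 → posterior Beta(12, 11/5)
obs 2: x=0 → posterior Beta(12, 16/5)
obs 3: x=0 → posterior Beta(12, 21/5)
obs 4: x=1 → posterior Beta(13, 21/5)
obs 5: x=0 → posterior Beta(13, 26/5)
obs 6: x=1 → posterior Beta(14, 26/5)

35/48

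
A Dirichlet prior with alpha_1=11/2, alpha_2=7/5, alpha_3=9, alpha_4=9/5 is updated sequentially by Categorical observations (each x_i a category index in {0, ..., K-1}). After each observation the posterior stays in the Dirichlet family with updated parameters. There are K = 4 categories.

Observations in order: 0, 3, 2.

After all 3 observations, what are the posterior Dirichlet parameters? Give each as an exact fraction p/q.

alpha_1=13/2, alpha_2=7/5, alpha_3=10, alpha_4=14/5

obs 1: x=0 → posterior Dirichlet(13/2, 7/5, 9, 9/5)
obs 2: x=3 → posterior Dirichlet(13/2, 7/5, 9, 14/5)
obs 3: x=2 → posterior Dirichlet(13/2, 7/5, 10, 14/5)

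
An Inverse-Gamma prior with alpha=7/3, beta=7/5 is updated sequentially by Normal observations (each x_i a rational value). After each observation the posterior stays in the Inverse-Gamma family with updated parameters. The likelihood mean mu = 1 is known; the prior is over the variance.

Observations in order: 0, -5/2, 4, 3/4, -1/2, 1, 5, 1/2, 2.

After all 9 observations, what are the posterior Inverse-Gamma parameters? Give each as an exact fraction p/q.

obs 1: x=0 → posterior Inverse-Gamma(17/6, 19/10)
obs 2: x=-5/2 → posterior Inverse-Gamma(10/3, 321/40)
obs 3: x=4 → posterior Inverse-Gamma(23/6, 501/40)
obs 4: x=3/4 → posterior Inverse-Gamma(13/3, 2009/160)
obs 5: x=-1/2 → posterior Inverse-Gamma(29/6, 2189/160)
obs 6: x=1 → posterior Inverse-Gamma(16/3, 2189/160)
obs 7: x=5 → posterior Inverse-Gamma(35/6, 3469/160)
obs 8: x=1/2 → posterior Inverse-Gamma(19/3, 3489/160)
obs 9: x=2 → posterior Inverse-Gamma(41/6, 3569/160)

alpha=41/6, beta=3569/160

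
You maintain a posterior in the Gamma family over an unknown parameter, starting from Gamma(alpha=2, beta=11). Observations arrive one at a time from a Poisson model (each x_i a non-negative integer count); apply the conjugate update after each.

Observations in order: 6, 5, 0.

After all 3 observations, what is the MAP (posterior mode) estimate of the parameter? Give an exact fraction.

obs 1: x=6 → posterior Gamma(8, 12)
obs 2: x=5 → posterior Gamma(13, 13)
obs 3: x=0 → posterior Gamma(13, 14)

6/7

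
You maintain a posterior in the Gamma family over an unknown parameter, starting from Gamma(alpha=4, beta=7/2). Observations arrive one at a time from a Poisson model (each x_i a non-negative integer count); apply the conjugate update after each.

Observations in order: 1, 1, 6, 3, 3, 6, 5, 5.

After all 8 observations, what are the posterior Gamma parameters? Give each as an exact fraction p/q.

obs 1: x=1 → posterior Gamma(5, 9/2)
obs 2: x=1 → posterior Gamma(6, 11/2)
obs 3: x=6 → posterior Gamma(12, 13/2)
obs 4: x=3 → posterior Gamma(15, 15/2)
obs 5: x=3 → posterior Gamma(18, 17/2)
obs 6: x=6 → posterior Gamma(24, 19/2)
obs 7: x=5 → posterior Gamma(29, 21/2)
obs 8: x=5 → posterior Gamma(34, 23/2)

alpha=34, beta=23/2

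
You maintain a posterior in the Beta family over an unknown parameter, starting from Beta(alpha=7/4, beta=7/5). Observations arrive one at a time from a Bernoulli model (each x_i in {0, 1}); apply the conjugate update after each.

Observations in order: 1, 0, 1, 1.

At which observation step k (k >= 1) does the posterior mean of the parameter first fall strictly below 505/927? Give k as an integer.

obs 1: x=1 → posterior Beta(11/4, 7/5)
obs 2: x=0 → posterior Beta(11/4, 12/5)
obs 3: x=1 → posterior Beta(15/4, 12/5)
obs 4: x=1 → posterior Beta(19/4, 12/5)

k = 2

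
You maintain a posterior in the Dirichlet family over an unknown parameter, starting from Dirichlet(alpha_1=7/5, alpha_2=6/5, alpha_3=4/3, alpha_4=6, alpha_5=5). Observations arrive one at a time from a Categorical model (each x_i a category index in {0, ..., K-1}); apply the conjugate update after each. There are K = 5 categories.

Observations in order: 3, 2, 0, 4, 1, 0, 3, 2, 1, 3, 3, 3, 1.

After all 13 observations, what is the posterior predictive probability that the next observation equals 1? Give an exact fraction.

obs 1: x=3 → posterior Dirichlet(7/5, 6/5, 4/3, 7, 5)
obs 2: x=2 → posterior Dirichlet(7/5, 6/5, 7/3, 7, 5)
obs 3: x=0 → posterior Dirichlet(12/5, 6/5, 7/3, 7, 5)
obs 4: x=4 → posterior Dirichlet(12/5, 6/5, 7/3, 7, 6)
obs 5: x=1 → posterior Dirichlet(12/5, 11/5, 7/3, 7, 6)
obs 6: x=0 → posterior Dirichlet(17/5, 11/5, 7/3, 7, 6)
obs 7: x=3 → posterior Dirichlet(17/5, 11/5, 7/3, 8, 6)
obs 8: x=2 → posterior Dirichlet(17/5, 11/5, 10/3, 8, 6)
obs 9: x=1 → posterior Dirichlet(17/5, 16/5, 10/3, 8, 6)
obs 10: x=3 → posterior Dirichlet(17/5, 16/5, 10/3, 9, 6)
obs 11: x=3 → posterior Dirichlet(17/5, 16/5, 10/3, 10, 6)
obs 12: x=3 → posterior Dirichlet(17/5, 16/5, 10/3, 11, 6)
obs 13: x=1 → posterior Dirichlet(17/5, 21/5, 10/3, 11, 6)

63/419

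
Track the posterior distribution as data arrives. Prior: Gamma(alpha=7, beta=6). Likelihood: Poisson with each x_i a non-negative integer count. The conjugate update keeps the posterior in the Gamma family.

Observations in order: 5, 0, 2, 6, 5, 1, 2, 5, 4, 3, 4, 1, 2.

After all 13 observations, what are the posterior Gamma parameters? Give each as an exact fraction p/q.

obs 1: x=5 → posterior Gamma(12, 7)
obs 2: x=0 → posterior Gamma(12, 8)
obs 3: x=2 → posterior Gamma(14, 9)
obs 4: x=6 → posterior Gamma(20, 10)
obs 5: x=5 → posterior Gamma(25, 11)
obs 6: x=1 → posterior Gamma(26, 12)
obs 7: x=2 → posterior Gamma(28, 13)
obs 8: x=5 → posterior Gamma(33, 14)
obs 9: x=4 → posterior Gamma(37, 15)
obs 10: x=3 → posterior Gamma(40, 16)
obs 11: x=4 → posterior Gamma(44, 17)
obs 12: x=1 → posterior Gamma(45, 18)
obs 13: x=2 → posterior Gamma(47, 19)

alpha=47, beta=19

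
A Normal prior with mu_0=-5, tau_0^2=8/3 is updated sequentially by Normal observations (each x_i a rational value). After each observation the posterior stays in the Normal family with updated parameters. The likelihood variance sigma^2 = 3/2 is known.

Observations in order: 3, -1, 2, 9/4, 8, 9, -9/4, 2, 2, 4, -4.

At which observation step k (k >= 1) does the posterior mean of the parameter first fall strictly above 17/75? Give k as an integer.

obs 1: x=3 → posterior Normal(3/25, 24/25)
obs 2: x=-1 → posterior Normal(-13/41, 24/41)
obs 3: x=2 → posterior Normal(1/3, 8/19)
obs 4: x=9/4 → posterior Normal(55/73, 24/73)
obs 5: x=8 → posterior Normal(183/89, 24/89)
obs 6: x=9 → posterior Normal(109/35, 8/35)
obs 7: x=-9/4 → posterior Normal(291/121, 24/121)
obs 8: x=2 → posterior Normal(323/137, 24/137)
obs 9: x=2 → posterior Normal(355/153, 8/51)
obs 10: x=4 → posterior Normal(419/169, 24/169)
obs 11: x=-4 → posterior Normal(71/37, 24/185)

k = 3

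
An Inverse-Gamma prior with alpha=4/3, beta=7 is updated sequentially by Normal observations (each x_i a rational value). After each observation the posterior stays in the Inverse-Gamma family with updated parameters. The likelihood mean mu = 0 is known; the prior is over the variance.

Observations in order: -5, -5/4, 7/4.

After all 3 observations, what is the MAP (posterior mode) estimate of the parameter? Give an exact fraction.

1047/184

obs 1: x=-5 → posterior Inverse-Gamma(11/6, 39/2)
obs 2: x=-5/4 → posterior Inverse-Gamma(7/3, 649/32)
obs 3: x=7/4 → posterior Inverse-Gamma(17/6, 349/16)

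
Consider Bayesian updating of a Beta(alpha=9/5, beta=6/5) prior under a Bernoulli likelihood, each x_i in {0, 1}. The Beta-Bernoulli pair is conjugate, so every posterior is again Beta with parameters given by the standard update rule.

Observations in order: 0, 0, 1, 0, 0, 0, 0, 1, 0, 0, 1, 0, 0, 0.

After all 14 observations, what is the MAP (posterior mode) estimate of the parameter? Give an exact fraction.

19/75

obs 1: x=0 → posterior Beta(9/5, 11/5)
obs 2: x=0 → posterior Beta(9/5, 16/5)
obs 3: x=1 → posterior Beta(14/5, 16/5)
obs 4: x=0 → posterior Beta(14/5, 21/5)
obs 5: x=0 → posterior Beta(14/5, 26/5)
obs 6: x=0 → posterior Beta(14/5, 31/5)
obs 7: x=0 → posterior Beta(14/5, 36/5)
obs 8: x=1 → posterior Beta(19/5, 36/5)
obs 9: x=0 → posterior Beta(19/5, 41/5)
obs 10: x=0 → posterior Beta(19/5, 46/5)
obs 11: x=1 → posterior Beta(24/5, 46/5)
obs 12: x=0 → posterior Beta(24/5, 51/5)
obs 13: x=0 → posterior Beta(24/5, 56/5)
obs 14: x=0 → posterior Beta(24/5, 61/5)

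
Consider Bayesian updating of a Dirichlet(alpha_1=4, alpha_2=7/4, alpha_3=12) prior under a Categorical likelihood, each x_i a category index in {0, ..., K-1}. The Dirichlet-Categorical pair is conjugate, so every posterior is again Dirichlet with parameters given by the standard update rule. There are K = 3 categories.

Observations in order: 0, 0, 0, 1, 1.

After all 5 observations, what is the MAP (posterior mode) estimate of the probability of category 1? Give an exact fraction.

obs 1: x=0 → posterior Dirichlet(5, 7/4, 12)
obs 2: x=0 → posterior Dirichlet(6, 7/4, 12)
obs 3: x=0 → posterior Dirichlet(7, 7/4, 12)
obs 4: x=1 → posterior Dirichlet(7, 11/4, 12)
obs 5: x=1 → posterior Dirichlet(7, 15/4, 12)

11/79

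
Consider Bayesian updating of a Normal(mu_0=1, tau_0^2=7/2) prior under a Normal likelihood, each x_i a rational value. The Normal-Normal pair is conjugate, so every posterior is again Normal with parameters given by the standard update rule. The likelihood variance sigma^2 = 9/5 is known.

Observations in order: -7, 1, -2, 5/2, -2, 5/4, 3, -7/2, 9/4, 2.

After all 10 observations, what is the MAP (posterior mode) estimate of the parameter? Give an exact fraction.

obs 1: x=-7 → posterior Normal(-227/53, 63/53)
obs 2: x=1 → posterior Normal(-24/11, 63/88)
obs 3: x=-2 → posterior Normal(-262/123, 21/41)
obs 4: x=5/2 → posterior Normal(-349/316, 63/158)
obs 5: x=-2 → posterior Normal(-489/386, 63/193)
obs 6: x=5/4 → posterior Normal(-803/912, 21/76)
obs 7: x=3 → posterior Normal(-383/1052, 63/263)
obs 8: x=-7/2 → posterior Normal(-873/1192, 63/298)
obs 9: x=9/4 → posterior Normal(-31/74, 7/37)
obs 10: x=2 → posterior Normal(-139/736, 63/368)

-139/736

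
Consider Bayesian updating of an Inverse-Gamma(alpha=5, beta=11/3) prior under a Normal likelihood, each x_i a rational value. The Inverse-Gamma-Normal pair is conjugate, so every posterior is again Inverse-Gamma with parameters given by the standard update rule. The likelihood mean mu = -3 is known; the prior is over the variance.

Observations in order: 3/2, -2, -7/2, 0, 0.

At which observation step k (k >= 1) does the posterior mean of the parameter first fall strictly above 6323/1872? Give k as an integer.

k = 5

obs 1: x=3/2 → posterior Inverse-Gamma(11/2, 331/24)
obs 2: x=-2 → posterior Inverse-Gamma(6, 343/24)
obs 3: x=-7/2 → posterior Inverse-Gamma(13/2, 173/12)
obs 4: x=0 → posterior Inverse-Gamma(7, 227/12)
obs 5: x=0 → posterior Inverse-Gamma(15/2, 281/12)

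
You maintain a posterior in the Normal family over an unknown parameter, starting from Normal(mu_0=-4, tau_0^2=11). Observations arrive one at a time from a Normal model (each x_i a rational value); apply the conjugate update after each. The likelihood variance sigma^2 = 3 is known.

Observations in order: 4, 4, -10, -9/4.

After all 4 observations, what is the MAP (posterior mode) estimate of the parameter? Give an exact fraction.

obs 1: x=4 → posterior Normal(16/7, 33/14)
obs 2: x=4 → posterior Normal(76/25, 33/25)
obs 3: x=-10 → posterior Normal(-17/18, 11/12)
obs 4: x=-9/4 → posterior Normal(-5/4, 33/47)

-5/4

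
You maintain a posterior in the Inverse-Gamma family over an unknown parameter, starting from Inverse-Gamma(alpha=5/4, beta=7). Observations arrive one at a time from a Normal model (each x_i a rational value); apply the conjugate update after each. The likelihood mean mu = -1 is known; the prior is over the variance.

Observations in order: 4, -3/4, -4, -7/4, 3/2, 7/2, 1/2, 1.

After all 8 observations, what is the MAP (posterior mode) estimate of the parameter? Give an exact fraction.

651/100

obs 1: x=4 → posterior Inverse-Gamma(7/4, 39/2)
obs 2: x=-3/4 → posterior Inverse-Gamma(9/4, 625/32)
obs 3: x=-4 → posterior Inverse-Gamma(11/4, 769/32)
obs 4: x=-7/4 → posterior Inverse-Gamma(13/4, 389/16)
obs 5: x=3/2 → posterior Inverse-Gamma(15/4, 439/16)
obs 6: x=7/2 → posterior Inverse-Gamma(17/4, 601/16)
obs 7: x=1/2 → posterior Inverse-Gamma(19/4, 619/16)
obs 8: x=1 → posterior Inverse-Gamma(21/4, 651/16)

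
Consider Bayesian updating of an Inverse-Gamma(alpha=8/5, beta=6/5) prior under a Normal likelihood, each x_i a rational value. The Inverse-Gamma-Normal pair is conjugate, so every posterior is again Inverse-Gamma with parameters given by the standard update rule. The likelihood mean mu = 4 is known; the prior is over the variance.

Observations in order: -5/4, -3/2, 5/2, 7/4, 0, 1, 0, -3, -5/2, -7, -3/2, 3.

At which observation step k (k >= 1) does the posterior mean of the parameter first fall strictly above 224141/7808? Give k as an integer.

k = 11

obs 1: x=-5/4 → posterior Inverse-Gamma(21/10, 2397/160)
obs 2: x=-3/2 → posterior Inverse-Gamma(13/5, 4817/160)
obs 3: x=5/2 → posterior Inverse-Gamma(31/10, 4997/160)
obs 4: x=7/4 → posterior Inverse-Gamma(18/5, 2701/80)
obs 5: x=0 → posterior Inverse-Gamma(41/10, 3341/80)
obs 6: x=1 → posterior Inverse-Gamma(23/5, 3701/80)
obs 7: x=0 → posterior Inverse-Gamma(51/10, 4341/80)
obs 8: x=-3 → posterior Inverse-Gamma(28/5, 6301/80)
obs 9: x=-5/2 → posterior Inverse-Gamma(61/10, 7991/80)
obs 10: x=-7 → posterior Inverse-Gamma(33/5, 12831/80)
obs 11: x=-3/2 → posterior Inverse-Gamma(71/10, 14041/80)
obs 12: x=3 → posterior Inverse-Gamma(38/5, 14081/80)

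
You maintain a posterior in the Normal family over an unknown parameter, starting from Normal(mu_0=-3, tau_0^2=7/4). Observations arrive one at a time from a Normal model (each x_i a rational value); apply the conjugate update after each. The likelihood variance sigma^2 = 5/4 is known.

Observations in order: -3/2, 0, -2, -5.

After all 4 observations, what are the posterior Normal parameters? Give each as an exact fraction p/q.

mu_0=-149/66, tau_0^2=35/132

obs 1: x=-3/2 → posterior Normal(-17/8, 35/48)
obs 2: x=0 → posterior Normal(-51/38, 35/76)
obs 3: x=-2 → posterior Normal(-79/52, 35/104)
obs 4: x=-5 → posterior Normal(-149/66, 35/132)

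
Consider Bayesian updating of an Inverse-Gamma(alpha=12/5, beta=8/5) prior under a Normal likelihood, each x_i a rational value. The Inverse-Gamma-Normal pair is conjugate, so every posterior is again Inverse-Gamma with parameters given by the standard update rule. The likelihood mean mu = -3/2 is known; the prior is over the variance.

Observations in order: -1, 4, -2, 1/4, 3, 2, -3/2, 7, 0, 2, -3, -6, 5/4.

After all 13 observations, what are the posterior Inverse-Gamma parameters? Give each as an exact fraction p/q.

obs 1: x=-1 → posterior Inverse-Gamma(29/10, 69/40)
obs 2: x=4 → posterior Inverse-Gamma(17/5, 337/20)
obs 3: x=-2 → posterior Inverse-Gamma(39/10, 679/40)
obs 4: x=1/4 → posterior Inverse-Gamma(22/5, 2961/160)
obs 5: x=3 → posterior Inverse-Gamma(49/10, 4581/160)
obs 6: x=2 → posterior Inverse-Gamma(27/5, 5561/160)
obs 7: x=-3/2 → posterior Inverse-Gamma(59/10, 5561/160)
obs 8: x=7 → posterior Inverse-Gamma(32/5, 11341/160)
obs 9: x=0 → posterior Inverse-Gamma(69/10, 11521/160)
obs 10: x=2 → posterior Inverse-Gamma(37/5, 12501/160)
obs 11: x=-3 → posterior Inverse-Gamma(79/10, 12681/160)
obs 12: x=-6 → posterior Inverse-Gamma(42/5, 14301/160)
obs 13: x=5/4 → posterior Inverse-Gamma(89/10, 7453/80)

alpha=89/10, beta=7453/80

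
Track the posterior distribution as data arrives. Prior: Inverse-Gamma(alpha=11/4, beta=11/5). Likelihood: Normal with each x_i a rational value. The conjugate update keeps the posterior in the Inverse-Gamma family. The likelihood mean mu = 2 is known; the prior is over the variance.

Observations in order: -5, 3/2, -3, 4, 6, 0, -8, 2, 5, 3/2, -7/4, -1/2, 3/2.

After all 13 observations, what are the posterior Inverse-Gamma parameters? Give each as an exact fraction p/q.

obs 1: x=-5 → posterior Inverse-Gamma(13/4, 267/10)
obs 2: x=3/2 → posterior Inverse-Gamma(15/4, 1073/40)
obs 3: x=-3 → posterior Inverse-Gamma(17/4, 1573/40)
obs 4: x=4 → posterior Inverse-Gamma(19/4, 1653/40)
obs 5: x=6 → posterior Inverse-Gamma(21/4, 1973/40)
obs 6: x=0 → posterior Inverse-Gamma(23/4, 2053/40)
obs 7: x=-8 → posterior Inverse-Gamma(25/4, 4053/40)
obs 8: x=2 → posterior Inverse-Gamma(27/4, 4053/40)
obs 9: x=5 → posterior Inverse-Gamma(29/4, 4233/40)
obs 10: x=3/2 → posterior Inverse-Gamma(31/4, 2119/20)
obs 11: x=-7/4 → posterior Inverse-Gamma(33/4, 18077/160)
obs 12: x=-1/2 → posterior Inverse-Gamma(35/4, 18577/160)
obs 13: x=3/2 → posterior Inverse-Gamma(37/4, 18597/160)

alpha=37/4, beta=18597/160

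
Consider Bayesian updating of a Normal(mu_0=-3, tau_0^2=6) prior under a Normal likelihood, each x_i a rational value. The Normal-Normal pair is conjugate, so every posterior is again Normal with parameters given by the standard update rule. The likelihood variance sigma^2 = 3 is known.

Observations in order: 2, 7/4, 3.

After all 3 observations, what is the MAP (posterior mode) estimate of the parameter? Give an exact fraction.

3/2

obs 1: x=2 → posterior Normal(1/3, 2)
obs 2: x=7/4 → posterior Normal(9/10, 6/5)
obs 3: x=3 → posterior Normal(3/2, 6/7)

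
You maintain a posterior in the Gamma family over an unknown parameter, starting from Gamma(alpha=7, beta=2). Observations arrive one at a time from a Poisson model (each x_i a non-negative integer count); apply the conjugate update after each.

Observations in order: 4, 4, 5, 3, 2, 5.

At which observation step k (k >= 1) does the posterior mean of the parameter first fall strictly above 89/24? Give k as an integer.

k = 2

obs 1: x=4 → posterior Gamma(11, 3)
obs 2: x=4 → posterior Gamma(15, 4)
obs 3: x=5 → posterior Gamma(20, 5)
obs 4: x=3 → posterior Gamma(23, 6)
obs 5: x=2 → posterior Gamma(25, 7)
obs 6: x=5 → posterior Gamma(30, 8)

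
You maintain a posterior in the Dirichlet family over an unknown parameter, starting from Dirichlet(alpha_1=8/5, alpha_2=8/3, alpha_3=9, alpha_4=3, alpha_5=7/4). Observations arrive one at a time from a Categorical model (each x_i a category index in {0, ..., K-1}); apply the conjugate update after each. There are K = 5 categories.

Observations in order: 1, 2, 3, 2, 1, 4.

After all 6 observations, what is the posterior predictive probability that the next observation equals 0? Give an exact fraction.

96/1441

obs 1: x=1 → posterior Dirichlet(8/5, 11/3, 9, 3, 7/4)
obs 2: x=2 → posterior Dirichlet(8/5, 11/3, 10, 3, 7/4)
obs 3: x=3 → posterior Dirichlet(8/5, 11/3, 10, 4, 7/4)
obs 4: x=2 → posterior Dirichlet(8/5, 11/3, 11, 4, 7/4)
obs 5: x=1 → posterior Dirichlet(8/5, 14/3, 11, 4, 7/4)
obs 6: x=4 → posterior Dirichlet(8/5, 14/3, 11, 4, 11/4)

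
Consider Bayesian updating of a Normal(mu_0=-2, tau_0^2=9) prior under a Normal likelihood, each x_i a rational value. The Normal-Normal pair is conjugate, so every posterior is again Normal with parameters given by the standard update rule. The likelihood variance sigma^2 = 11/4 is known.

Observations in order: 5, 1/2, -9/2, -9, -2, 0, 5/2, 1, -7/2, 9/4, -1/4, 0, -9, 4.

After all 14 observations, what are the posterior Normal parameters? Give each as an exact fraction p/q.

obs 1: x=5 → posterior Normal(158/47, 99/47)
obs 2: x=1/2 → posterior Normal(176/83, 99/83)
obs 3: x=-9/2 → posterior Normal(2/17, 99/119)
obs 4: x=-9 → posterior Normal(-2, 99/155)
obs 5: x=-2 → posterior Normal(-2, 99/191)
obs 6: x=0 → posterior Normal(-382/227, 99/227)
obs 7: x=5/2 → posterior Normal(-292/263, 99/263)
obs 8: x=1 → posterior Normal(-256/299, 99/299)
obs 9: x=-7/2 → posterior Normal(-382/335, 99/335)
obs 10: x=9/4 → posterior Normal(-43/53, 99/371)
obs 11: x=-1/4 → posterior Normal(-310/407, 9/37)
obs 12: x=0 → posterior Normal(-310/443, 99/443)
obs 13: x=-9 → posterior Normal(-634/479, 99/479)
obs 14: x=4 → posterior Normal(-98/103, 99/515)

mu_0=-98/103, tau_0^2=99/515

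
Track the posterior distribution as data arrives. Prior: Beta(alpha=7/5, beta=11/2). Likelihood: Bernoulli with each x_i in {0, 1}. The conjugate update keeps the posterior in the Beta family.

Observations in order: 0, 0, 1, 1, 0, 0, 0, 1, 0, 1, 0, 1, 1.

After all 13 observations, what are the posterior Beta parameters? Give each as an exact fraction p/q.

alpha=37/5, beta=25/2

obs 1: x=0 → posterior Beta(7/5, 13/2)
obs 2: x=0 → posterior Beta(7/5, 15/2)
obs 3: x=1 → posterior Beta(12/5, 15/2)
obs 4: x=1 → posterior Beta(17/5, 15/2)
obs 5: x=0 → posterior Beta(17/5, 17/2)
obs 6: x=0 → posterior Beta(17/5, 19/2)
obs 7: x=0 → posterior Beta(17/5, 21/2)
obs 8: x=1 → posterior Beta(22/5, 21/2)
obs 9: x=0 → posterior Beta(22/5, 23/2)
obs 10: x=1 → posterior Beta(27/5, 23/2)
obs 11: x=0 → posterior Beta(27/5, 25/2)
obs 12: x=1 → posterior Beta(32/5, 25/2)
obs 13: x=1 → posterior Beta(37/5, 25/2)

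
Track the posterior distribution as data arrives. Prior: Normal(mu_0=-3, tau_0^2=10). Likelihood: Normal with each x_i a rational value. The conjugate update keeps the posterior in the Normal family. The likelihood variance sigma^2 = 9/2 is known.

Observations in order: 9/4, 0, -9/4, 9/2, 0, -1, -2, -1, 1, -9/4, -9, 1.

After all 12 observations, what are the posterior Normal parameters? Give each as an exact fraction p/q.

obs 1: x=9/4 → posterior Normal(18/29, 90/29)
obs 2: x=0 → posterior Normal(18/49, 90/49)
obs 3: x=-9/4 → posterior Normal(-9/23, 30/23)
obs 4: x=9/2 → posterior Normal(63/89, 90/89)
obs 5: x=0 → posterior Normal(63/109, 90/109)
obs 6: x=-1 → posterior Normal(1/3, 30/43)
obs 7: x=-2 → posterior Normal(3/149, 90/149)
obs 8: x=-1 → posterior Normal(-17/169, 90/169)
obs 9: x=1 → posterior Normal(1/63, 10/21)
obs 10: x=-9/4 → posterior Normal(-42/209, 90/209)
obs 11: x=-9 → posterior Normal(-222/229, 90/229)
obs 12: x=1 → posterior Normal(-202/249, 30/83)

mu_0=-202/249, tau_0^2=30/83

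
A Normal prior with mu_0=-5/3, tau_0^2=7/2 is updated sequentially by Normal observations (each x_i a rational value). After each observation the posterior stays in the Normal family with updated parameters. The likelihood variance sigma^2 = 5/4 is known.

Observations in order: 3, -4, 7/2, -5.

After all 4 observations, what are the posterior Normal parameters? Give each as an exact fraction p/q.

obs 1: x=3 → posterior Normal(101/57, 35/38)
obs 2: x=-4 → posterior Normal(-67/99, 35/66)
obs 3: x=7/2 → posterior Normal(80/141, 35/94)
obs 4: x=-5 → posterior Normal(-130/183, 35/122)

mu_0=-130/183, tau_0^2=35/122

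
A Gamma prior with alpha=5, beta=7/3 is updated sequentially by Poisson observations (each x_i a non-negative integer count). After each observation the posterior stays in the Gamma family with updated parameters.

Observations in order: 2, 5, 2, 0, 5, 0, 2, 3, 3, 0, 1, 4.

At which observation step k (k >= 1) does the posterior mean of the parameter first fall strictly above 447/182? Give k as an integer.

k = 2

obs 1: x=2 → posterior Gamma(7, 10/3)
obs 2: x=5 → posterior Gamma(12, 13/3)
obs 3: x=2 → posterior Gamma(14, 16/3)
obs 4: x=0 → posterior Gamma(14, 19/3)
obs 5: x=5 → posterior Gamma(19, 22/3)
obs 6: x=0 → posterior Gamma(19, 25/3)
obs 7: x=2 → posterior Gamma(21, 28/3)
obs 8: x=3 → posterior Gamma(24, 31/3)
obs 9: x=3 → posterior Gamma(27, 34/3)
obs 10: x=0 → posterior Gamma(27, 37/3)
obs 11: x=1 → posterior Gamma(28, 40/3)
obs 12: x=4 → posterior Gamma(32, 43/3)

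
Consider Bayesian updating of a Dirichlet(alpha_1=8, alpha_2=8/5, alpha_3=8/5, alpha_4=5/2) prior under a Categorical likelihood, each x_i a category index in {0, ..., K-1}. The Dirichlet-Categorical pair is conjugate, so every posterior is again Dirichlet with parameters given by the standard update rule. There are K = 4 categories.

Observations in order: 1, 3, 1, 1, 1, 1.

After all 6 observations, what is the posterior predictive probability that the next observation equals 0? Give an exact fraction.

80/197

obs 1: x=1 → posterior Dirichlet(8, 13/5, 8/5, 5/2)
obs 2: x=3 → posterior Dirichlet(8, 13/5, 8/5, 7/2)
obs 3: x=1 → posterior Dirichlet(8, 18/5, 8/5, 7/2)
obs 4: x=1 → posterior Dirichlet(8, 23/5, 8/5, 7/2)
obs 5: x=1 → posterior Dirichlet(8, 28/5, 8/5, 7/2)
obs 6: x=1 → posterior Dirichlet(8, 33/5, 8/5, 7/2)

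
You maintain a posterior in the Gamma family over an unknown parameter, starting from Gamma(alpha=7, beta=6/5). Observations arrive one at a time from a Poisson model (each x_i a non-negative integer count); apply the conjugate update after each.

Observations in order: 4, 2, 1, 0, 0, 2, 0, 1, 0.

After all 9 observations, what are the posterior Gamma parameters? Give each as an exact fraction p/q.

alpha=17, beta=51/5

obs 1: x=4 → posterior Gamma(11, 11/5)
obs 2: x=2 → posterior Gamma(13, 16/5)
obs 3: x=1 → posterior Gamma(14, 21/5)
obs 4: x=0 → posterior Gamma(14, 26/5)
obs 5: x=0 → posterior Gamma(14, 31/5)
obs 6: x=2 → posterior Gamma(16, 36/5)
obs 7: x=0 → posterior Gamma(16, 41/5)
obs 8: x=1 → posterior Gamma(17, 46/5)
obs 9: x=0 → posterior Gamma(17, 51/5)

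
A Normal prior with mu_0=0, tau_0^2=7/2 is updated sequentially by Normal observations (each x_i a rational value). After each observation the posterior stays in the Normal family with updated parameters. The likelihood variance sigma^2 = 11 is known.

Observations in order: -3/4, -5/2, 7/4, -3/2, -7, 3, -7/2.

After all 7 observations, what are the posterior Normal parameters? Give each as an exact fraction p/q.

obs 1: x=-3/4 → posterior Normal(-21/116, 77/29)
obs 2: x=-5/2 → posterior Normal(-91/144, 77/36)
obs 3: x=7/4 → posterior Normal(-21/86, 77/43)
obs 4: x=-3/2 → posterior Normal(-21/50, 77/50)
obs 5: x=-7 → posterior Normal(-70/57, 77/57)
obs 6: x=3 → posterior Normal(-49/64, 77/64)
obs 7: x=-7/2 → posterior Normal(-147/142, 77/71)

mu_0=-147/142, tau_0^2=77/71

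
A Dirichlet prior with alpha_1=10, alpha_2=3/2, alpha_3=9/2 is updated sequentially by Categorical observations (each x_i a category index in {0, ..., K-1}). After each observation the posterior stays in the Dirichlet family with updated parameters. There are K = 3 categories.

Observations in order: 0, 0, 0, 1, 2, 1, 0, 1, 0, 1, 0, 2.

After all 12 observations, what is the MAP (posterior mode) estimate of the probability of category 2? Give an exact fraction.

obs 1: x=0 → posterior Dirichlet(11, 3/2, 9/2)
obs 2: x=0 → posterior Dirichlet(12, 3/2, 9/2)
obs 3: x=0 → posterior Dirichlet(13, 3/2, 9/2)
obs 4: x=1 → posterior Dirichlet(13, 5/2, 9/2)
obs 5: x=2 → posterior Dirichlet(13, 5/2, 11/2)
obs 6: x=1 → posterior Dirichlet(13, 7/2, 11/2)
obs 7: x=0 → posterior Dirichlet(14, 7/2, 11/2)
obs 8: x=1 → posterior Dirichlet(14, 9/2, 11/2)
obs 9: x=0 → posterior Dirichlet(15, 9/2, 11/2)
obs 10: x=1 → posterior Dirichlet(15, 11/2, 11/2)
obs 11: x=0 → posterior Dirichlet(16, 11/2, 11/2)
obs 12: x=2 → posterior Dirichlet(16, 11/2, 13/2)

11/50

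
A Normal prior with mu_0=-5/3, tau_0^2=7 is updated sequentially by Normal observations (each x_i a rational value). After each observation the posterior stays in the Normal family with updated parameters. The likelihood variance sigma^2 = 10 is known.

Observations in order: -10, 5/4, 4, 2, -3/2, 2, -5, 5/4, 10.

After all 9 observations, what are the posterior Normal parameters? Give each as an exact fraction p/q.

obs 1: x=-10 → posterior Normal(-260/51, 70/17)
obs 2: x=5/4 → posterior Normal(-935/288, 35/12)
obs 3: x=4 → posterior Normal(-599/372, 70/31)
obs 4: x=2 → posterior Normal(-431/456, 35/19)
obs 5: x=-3/2 → posterior Normal(-557/540, 14/9)
obs 6: x=2 → posterior Normal(-389/624, 35/26)
obs 7: x=-5 → posterior Normal(-809/708, 70/59)
obs 8: x=5/4 → posterior Normal(-8/9, 35/33)
obs 9: x=10 → posterior Normal(34/219, 70/73)

mu_0=34/219, tau_0^2=70/73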